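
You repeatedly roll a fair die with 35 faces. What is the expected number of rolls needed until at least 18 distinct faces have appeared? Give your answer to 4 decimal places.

24.7530

Going from k to k+1 distinct takes a geometric number of rolls with mean 35/(35-k).
Sum over k = 0,...,17: E = 35/35 + 35/34 + 35/33 + ... + 35/19 + 35/18 = 24.75301.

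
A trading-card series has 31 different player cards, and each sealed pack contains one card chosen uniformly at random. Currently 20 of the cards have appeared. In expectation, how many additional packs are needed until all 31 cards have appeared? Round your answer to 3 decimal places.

The wait to go from k to k+1 distinct cards is geometric with mean 31/(31-k).
Sum over k = 20,...,30: E = 31/11 + 31/10 + 31/9 + ... + 31/2 + 31/1 = 93.6162.

93.616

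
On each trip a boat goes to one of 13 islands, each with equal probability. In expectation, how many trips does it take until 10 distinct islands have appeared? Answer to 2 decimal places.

Going from k to k+1 distinct takes a geometric number of trips with mean 13/(13-k).
Sum over k = 0,...,9: E = 13/13 + 13/12 + 13/11 + ... + 13/5 + 13/4 = 17.508.

17.51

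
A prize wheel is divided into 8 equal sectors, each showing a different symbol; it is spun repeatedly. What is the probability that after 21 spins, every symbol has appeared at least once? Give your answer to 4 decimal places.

0.5793

Let A_i be the event that symbol i is missing after 21 spins. By inclusion–exclusion on the A_i,
P(all seen) = Σ_{j=0}^{8} (-1)^j C(8,j)((8-j)/8)^21
= 1.00000 - 0.48446 + 0.06660 - 0.00290 + 0.00003 - 0.00000 + 0.00000 - 0.00000 + 0.00000
= 0.57927.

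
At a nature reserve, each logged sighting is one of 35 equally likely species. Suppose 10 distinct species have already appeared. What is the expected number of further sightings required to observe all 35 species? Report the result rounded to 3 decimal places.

The wait to go from k to k+1 distinct species is geometric with mean 35/(35-k).
Sum over k = 10,...,34: E = 35/25 + 35/24 + 35/23 + ... + 35/2 + 35/1 = 133.5585.

133.559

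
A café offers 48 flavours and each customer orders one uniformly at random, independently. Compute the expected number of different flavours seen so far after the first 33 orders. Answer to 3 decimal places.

24.039

For each flavour, P(seen in 33 orders) = 1 - (47/48)^33 = 0.5008.
By linearity of expectation, E[distinct seen] = 48·(1 - (47/48)^33) = 24.0387.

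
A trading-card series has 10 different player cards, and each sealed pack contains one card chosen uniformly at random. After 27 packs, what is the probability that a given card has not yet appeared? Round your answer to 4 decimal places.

On each pack the fixed card fails to appear with probability 9/10.
P(still missing after 27) = (9/10)^27 = 0.05815.

0.0581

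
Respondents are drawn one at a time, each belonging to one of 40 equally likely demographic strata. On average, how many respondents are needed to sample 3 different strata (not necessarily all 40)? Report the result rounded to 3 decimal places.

3.078

With k distinct strata already seen, the next new one arrives after an expected 40/(40-k) respondents.
Sum over k = 0,...,2: E = 40/40 + 40/39 + 40/38 = 3.0783.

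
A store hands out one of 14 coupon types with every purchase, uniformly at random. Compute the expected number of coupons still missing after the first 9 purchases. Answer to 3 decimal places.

7.186

For each coupon, P(unseen after 9) = (13/14)^9 = 0.5133.
By linearity of expectation, E[unseen] = 14·(13/14)^9 = 7.1856.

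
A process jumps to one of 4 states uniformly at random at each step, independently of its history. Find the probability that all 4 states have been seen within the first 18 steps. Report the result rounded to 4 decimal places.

0.9775

By inclusion–exclusion over which states are missing,
P(all seen) = Σ_{j=0}^{4} (-1)^j C(4,j)((4-j)/4)^18
= 1.00000 - 0.02255 + 0.00002 - 0.00000 + 0.00000
= 0.97747.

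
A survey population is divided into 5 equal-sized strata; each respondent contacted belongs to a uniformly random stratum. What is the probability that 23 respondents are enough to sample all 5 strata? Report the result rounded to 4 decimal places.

By inclusion–exclusion over which strata are missing,
P(all seen) = Σ_{j=0}^{5} (-1)^j C(5,j)((5-j)/5)^23
= 1.00000 - 0.02951 + 0.00008 - 0.00000 + 0.00000 - 0.00000
= 0.97056.

0.9706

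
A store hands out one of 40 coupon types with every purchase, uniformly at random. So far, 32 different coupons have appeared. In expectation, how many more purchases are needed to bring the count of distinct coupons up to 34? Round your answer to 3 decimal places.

10.714

From k distinct to k+1 distinct takes on average 40/(40-k) purchases.
Sum over k = 32,...,33: E = 40/8 + 40/7 = 10.7143.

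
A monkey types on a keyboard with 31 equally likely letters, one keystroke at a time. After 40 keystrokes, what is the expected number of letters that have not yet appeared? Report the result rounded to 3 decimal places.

8.351

For each letter, P(unseen after 40) = (30/31)^40 = 0.2694.
By linearity of expectation, E[unseen] = 31·(30/31)^40 = 8.3511.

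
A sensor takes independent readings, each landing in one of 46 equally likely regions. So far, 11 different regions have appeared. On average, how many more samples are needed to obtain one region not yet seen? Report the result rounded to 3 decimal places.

Each sample yields a new region with probability (46-11)/46 = 35/46, so the wait is geometric with mean 46/35.
E = 46/35 = 1.3143.

1.314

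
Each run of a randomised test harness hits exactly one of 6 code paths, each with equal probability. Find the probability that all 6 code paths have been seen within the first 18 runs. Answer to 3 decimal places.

Let A_i be the event that code path i is missing after 18 runs. By inclusion–exclusion on the A_i,
P(all seen) = Σ_{j=0}^{6} (-1)^j C(6,j)((6-j)/6)^18
= 1.0000 - 0.2254 + 0.0101 - 0.0001 + 0.0000 - 0.0000 + 0.0000
= 0.7847.

0.785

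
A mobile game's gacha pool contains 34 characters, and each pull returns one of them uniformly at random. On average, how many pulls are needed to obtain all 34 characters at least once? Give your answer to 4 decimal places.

Split into phases: going from k distinct to k+1 distinct takes on average 34/(34-k) pulls.
E[T] = 34/34 + 34/33 + 34/32 + ... + 34/2 + 34/1 = 34·H_{34}.
H_{34} = 4.11821, so E[T] = 140.01914.

140.0191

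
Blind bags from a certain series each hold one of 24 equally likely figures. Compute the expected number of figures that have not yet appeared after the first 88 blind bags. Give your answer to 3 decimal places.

0.567

For each figure, P(unseen after 88) = (23/24)^88 = 0.0236.
By linearity of expectation, E[unseen] = 24·(23/24)^88 = 0.5671.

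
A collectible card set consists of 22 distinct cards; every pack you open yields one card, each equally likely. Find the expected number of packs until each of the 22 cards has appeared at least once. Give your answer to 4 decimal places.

After k distinct cards have appeared, the next pack gives a new one with probability (22-k)/22, so the expected wait for the (k+1)-th is 22/(22-k).
E[T] = 22/22 + 22/21 + 22/20 + ... + 22/2 + 22/1 = 22·H_{22}.
H_{22} = 3.69081, so E[T] = 81.19789.

81.1979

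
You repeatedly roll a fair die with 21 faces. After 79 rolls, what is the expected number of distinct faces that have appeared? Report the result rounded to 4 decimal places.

20.5551

For each face, P(seen in 79 rolls) = 1 - (20/21)^79 = 0.97881.
By linearity of expectation, E[distinct seen] = 21·(1 - (20/21)^79) = 20.55510.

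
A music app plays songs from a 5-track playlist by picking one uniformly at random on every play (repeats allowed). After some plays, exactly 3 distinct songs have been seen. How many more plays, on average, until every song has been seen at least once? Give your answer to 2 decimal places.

7.50

From k distinct to k+1 distinct takes on average 5/(5-k) plays.
Sum over k = 3,...,4: E = 5/2 + 5/1 = 7.500.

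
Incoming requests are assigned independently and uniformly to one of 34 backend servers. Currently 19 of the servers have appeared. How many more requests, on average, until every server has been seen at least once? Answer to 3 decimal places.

The wait to go from k to k+1 distinct servers is geometric with mean 34/(34-k).
Sum over k = 19,...,33: E = 34/15 + 34/14 + 34/13 + ... + 34/2 + 34/1 = 112.8198.

112.820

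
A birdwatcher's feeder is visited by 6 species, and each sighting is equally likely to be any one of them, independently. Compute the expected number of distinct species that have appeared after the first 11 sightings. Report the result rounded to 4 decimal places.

For each species, P(seen in 11 sightings) = 1 - (5/6)^11 = 0.86541.
By linearity of expectation, E[distinct seen] = 6·(1 - (5/6)^11) = 5.19247.

5.1925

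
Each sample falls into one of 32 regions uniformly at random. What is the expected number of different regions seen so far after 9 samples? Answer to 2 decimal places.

For each region, P(seen in 9 samples) = 1 - (31/32)^9 = 0.249.
By linearity of expectation, E[distinct seen] = 32·(1 - (31/32)^9) = 7.953.

7.95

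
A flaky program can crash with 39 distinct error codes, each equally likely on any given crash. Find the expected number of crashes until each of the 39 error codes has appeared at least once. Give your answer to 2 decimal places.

165.89

The wait to go from k to k+1 distinct error codes is geometric with mean 39/(39-k).
E[T] = 39/39 + 39/38 + 39/37 + ... + 39/2 + 39/1 = 39·H_{39}.
H_{39} = 4.254, so E[T] = 165.888.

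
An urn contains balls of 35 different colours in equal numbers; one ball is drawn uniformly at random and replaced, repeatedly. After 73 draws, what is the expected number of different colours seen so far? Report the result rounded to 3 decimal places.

30.782

For each colour, P(seen in 73 draws) = 1 - (34/35)^73 = 0.8795.
By linearity of expectation, E[distinct seen] = 35·(1 - (34/35)^73) = 30.7824.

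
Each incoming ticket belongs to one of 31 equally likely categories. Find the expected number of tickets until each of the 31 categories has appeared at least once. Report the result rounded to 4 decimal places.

Split into phases: going from k distinct to k+1 distinct takes on average 31/(31-k) tickets.
E[T] = 31/31 + 31/30 + 31/29 + ... + 31/2 + 31/1 = 31·H_{31}.
H_{31} = 4.02725, so E[T] = 124.84460.

124.8446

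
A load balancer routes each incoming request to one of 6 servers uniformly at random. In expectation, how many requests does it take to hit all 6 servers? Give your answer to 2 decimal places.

14.70

After k distinct servers have appeared, the next request gives a new one with probability (6-k)/6, so the expected wait for the (k+1)-th is 6/(6-k).
E[T] = 6/6 + 6/5 + 6/4 + 6/3 + 6/2 + 6/1 = 6·H_{6}.
H_{6} = 2.450, so E[T] = 14.700.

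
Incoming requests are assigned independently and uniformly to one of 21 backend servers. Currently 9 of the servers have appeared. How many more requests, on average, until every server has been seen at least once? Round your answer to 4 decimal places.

65.1674

The wait to go from k to k+1 distinct servers is geometric with mean 21/(21-k).
Sum over k = 9,...,20: E = 21/12 + 21/11 + 21/10 + ... + 21/2 + 21/1 = 65.16742.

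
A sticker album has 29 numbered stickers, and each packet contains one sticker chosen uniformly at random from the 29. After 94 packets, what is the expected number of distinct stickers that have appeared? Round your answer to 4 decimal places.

27.9289

For each sticker, P(seen in 94 packets) = 1 - (28/29)^94 = 0.96306.
By linearity of expectation, E[distinct seen] = 29·(1 - (28/29)^94) = 27.92887.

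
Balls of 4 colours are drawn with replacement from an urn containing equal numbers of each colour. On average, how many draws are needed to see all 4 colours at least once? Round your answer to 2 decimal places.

After k distinct colours have appeared, the next draw gives a new one with probability (4-k)/4, so the expected wait for the (k+1)-th is 4/(4-k).
E[T] = 4/4 + 4/3 + 4/2 + 4/1 = 4·H_{4}.
H_{4} = 2.083, so E[T] = 8.333.

8.33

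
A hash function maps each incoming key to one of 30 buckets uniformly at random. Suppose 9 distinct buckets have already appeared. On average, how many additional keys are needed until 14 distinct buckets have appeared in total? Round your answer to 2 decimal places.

7.94

With k distinct buckets already seen, the next new one takes an expected 30/(30-k) keys.
Sum over k = 9,...,13: E = 30/21 + 30/20 + 30/19 + 30/18 + 30/17 = 7.939.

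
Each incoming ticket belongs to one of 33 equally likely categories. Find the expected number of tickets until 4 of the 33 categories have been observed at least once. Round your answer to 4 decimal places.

4.1958

With k distinct categories already seen, the next new one arrives after an expected 33/(33-k) tickets.
Sum over k = 0,...,3: E = 33/33 + 33/32 + 33/31 + 33/30 = 4.19577.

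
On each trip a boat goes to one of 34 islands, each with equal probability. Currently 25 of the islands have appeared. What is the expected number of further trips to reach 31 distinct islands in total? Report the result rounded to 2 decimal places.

The wait to go from k to k+1 distinct islands is geometric with mean 34/(34-k).
Sum over k = 25,...,30: E = 34/9 + 34/8 + 34/7 + 34/6 + 34/5 + 34/4 = 33.852.

33.85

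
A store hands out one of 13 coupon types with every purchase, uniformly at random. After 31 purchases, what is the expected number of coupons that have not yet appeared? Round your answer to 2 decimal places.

1.09

For each coupon, P(unseen after 31) = (12/13)^31 = 0.084.
By linearity of expectation, E[unseen] = 13·(12/13)^31 = 1.087.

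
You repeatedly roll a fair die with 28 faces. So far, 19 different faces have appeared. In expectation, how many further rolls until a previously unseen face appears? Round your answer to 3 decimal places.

3.111

The number of rolls until the next new face is geometric with success probability 9/28, so its mean is 28/9.
E = 28/9 = 3.1111.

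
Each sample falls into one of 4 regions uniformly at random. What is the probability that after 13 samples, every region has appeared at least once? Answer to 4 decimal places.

Let A_i be the event that region i is missing after 13 samples. By inclusion–exclusion on the A_i,
P(all seen) = Σ_{j=0}^{4} (-1)^j C(4,j)((4-j)/4)^13
= 1.00000 - 0.09503 + 0.00073 - 0.00000 + 0.00000
= 0.90570.

0.9057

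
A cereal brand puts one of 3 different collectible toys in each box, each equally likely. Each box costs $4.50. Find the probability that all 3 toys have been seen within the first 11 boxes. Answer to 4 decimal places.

By inclusion–exclusion over which toys are missing,
P(all seen) = Σ_{j=0}^{3} (-1)^j C(3,j)((3-j)/3)^11
= 1.00000 - 0.03468 + 0.00002 - 0.00000
= 0.96533.

0.9653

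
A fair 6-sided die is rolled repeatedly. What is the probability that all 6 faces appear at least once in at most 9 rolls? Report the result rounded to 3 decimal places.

0.189

By inclusion–exclusion over which faces are missing,
P(all seen) = Σ_{j=0}^{6} (-1)^j C(6,j)((6-j)/6)^9
= 1.0000 - 1.1628 + 0.3902 - 0.0391 + 0.0008 - 0.0000 + 0.0000
= 0.1890.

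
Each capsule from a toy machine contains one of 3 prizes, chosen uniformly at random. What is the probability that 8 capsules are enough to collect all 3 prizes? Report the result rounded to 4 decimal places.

By inclusion–exclusion over which prizes are missing,
P(all seen) = Σ_{j=0}^{3} (-1)^j C(3,j)((3-j)/3)^8
= 1.00000 - 0.11706 + 0.00046 - 0.00000
= 0.88340.

0.8834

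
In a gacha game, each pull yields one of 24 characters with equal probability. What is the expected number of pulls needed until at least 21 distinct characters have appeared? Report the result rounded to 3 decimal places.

With k distinct characters already seen, the next new one arrives after an expected 24/(24-k) pulls.
Sum over k = 0,...,20: E = 24/24 + 24/23 + 24/22 + ... + 24/5 + 24/4 = 46.6230.

46.623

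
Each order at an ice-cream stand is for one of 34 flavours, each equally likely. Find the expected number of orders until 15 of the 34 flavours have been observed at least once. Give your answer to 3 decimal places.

With k distinct flavours already seen, the next new one arrives after an expected 34/(34-k) orders.
Sum over k = 0,...,14: E = 34/34 + 34/33 + 34/32 + ... + 34/21 + 34/20 = 19.3960.

19.396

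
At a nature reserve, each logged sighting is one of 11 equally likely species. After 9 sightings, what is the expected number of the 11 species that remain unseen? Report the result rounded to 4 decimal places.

For each species, P(unseen after 9) = (10/11)^9 = 0.42410.
By linearity of expectation, E[unseen] = 11·(10/11)^9 = 4.66507.

4.6651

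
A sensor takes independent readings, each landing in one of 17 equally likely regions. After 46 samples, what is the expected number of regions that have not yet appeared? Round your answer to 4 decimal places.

For each region, P(unseen after 46) = (16/17)^46 = 0.06150.
By linearity of expectation, E[unseen] = 17·(16/17)^46 = 1.04548.

1.0455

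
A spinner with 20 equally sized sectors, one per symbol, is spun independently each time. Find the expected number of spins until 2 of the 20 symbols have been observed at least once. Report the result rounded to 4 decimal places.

With k distinct symbols already seen, the next new one arrives after an expected 20/(20-k) spins.
Sum over k = 0,...,1: E = 20/20 + 20/19 = 2.05263.

2.0526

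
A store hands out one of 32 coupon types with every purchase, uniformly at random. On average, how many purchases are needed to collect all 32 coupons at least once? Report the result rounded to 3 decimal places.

129.872

Split into phases: going from k distinct to k+1 distinct takes on average 32/(32-k) purchases.
E[T] = 32/32 + 32/31 + 32/30 + ... + 32/2 + 32/1 = 32·H_{32}.
H_{32} = 4.0585, so E[T] = 129.8718.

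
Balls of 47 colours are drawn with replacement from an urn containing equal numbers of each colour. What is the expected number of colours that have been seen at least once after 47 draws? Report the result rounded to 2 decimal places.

For each colour, P(seen in 47 draws) = 1 - (46/47)^47 = 0.636.
By linearity of expectation, E[distinct seen] = 47·(1 - (46/47)^47) = 29.895.

29.90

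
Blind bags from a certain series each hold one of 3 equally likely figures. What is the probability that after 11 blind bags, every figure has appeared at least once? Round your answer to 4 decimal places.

Let A_i be the event that figure i is missing after 11 blind bags. By inclusion–exclusion on the A_i,
P(all seen) = Σ_{j=0}^{3} (-1)^j C(3,j)((3-j)/3)^11
= 1.00000 - 0.03468 + 0.00002 - 0.00000
= 0.96533.

0.9653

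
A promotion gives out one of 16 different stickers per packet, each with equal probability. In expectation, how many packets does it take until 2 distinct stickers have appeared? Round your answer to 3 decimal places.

2.067

With k distinct stickers already seen, the next new one arrives after an expected 16/(16-k) packets.
Sum over k = 0,...,1: E = 16/16 + 16/15 = 2.0667.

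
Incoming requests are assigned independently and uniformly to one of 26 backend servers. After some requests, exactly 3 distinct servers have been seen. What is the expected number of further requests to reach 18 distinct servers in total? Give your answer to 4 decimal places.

The wait to go from k to k+1 distinct servers is geometric with mean 26/(26-k).
Sum over k = 3,...,17: E = 26/23 + 26/22 + 26/21 + ... + 26/10 + 26/9 = 26.42729.

26.4273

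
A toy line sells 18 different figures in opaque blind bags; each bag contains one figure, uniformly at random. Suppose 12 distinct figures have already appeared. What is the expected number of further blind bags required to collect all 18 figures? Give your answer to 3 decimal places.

44.100

The wait to go from k to k+1 distinct figures is geometric with mean 18/(18-k).
Sum over k = 12,...,17: E = 18/6 + 18/5 + 18/4 + 18/3 + 18/2 + 18/1 = 44.1000.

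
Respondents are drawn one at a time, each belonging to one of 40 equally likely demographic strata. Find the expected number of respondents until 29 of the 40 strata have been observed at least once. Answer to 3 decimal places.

Going from k to k+1 distinct takes a geometric number of respondents with mean 40/(40-k).
Sum over k = 0,...,28: E = 40/40 + 40/39 + 40/38 + ... + 40/13 + 40/12 = 50.3466.

50.347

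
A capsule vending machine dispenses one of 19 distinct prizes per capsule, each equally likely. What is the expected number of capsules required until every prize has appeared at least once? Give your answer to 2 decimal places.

67.41

The wait to go from k to k+1 distinct prizes is geometric with mean 19/(19-k).
E[T] = 19/19 + 19/18 + 19/17 + ... + 19/2 + 19/1 = 19·H_{19}.
H_{19} = 3.548, so E[T] = 67.407.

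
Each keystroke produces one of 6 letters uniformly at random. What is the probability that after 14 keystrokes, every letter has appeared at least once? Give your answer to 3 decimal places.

0.583

By inclusion–exclusion over which letters are missing,
P(all seen) = Σ_{j=0}^{6} (-1)^j C(6,j)((6-j)/6)^14
= 1.0000 - 0.4673 + 0.0514 - 0.0012 + 0.0000 - 0.0000 + 0.0000
= 0.5828.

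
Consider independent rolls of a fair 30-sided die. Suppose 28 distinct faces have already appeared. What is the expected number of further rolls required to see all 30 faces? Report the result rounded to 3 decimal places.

45.000

From k distinct to k+1 distinct takes on average 30/(30-k) rolls.
Sum over k = 28,...,29: E = 30/2 + 30/1 = 45.0000.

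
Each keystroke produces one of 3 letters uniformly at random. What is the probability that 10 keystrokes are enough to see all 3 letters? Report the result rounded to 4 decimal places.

0.9480

Let A_i be the event that letter i is missing after 10 keystrokes. By inclusion–exclusion on the A_i,
P(all seen) = Σ_{j=0}^{3} (-1)^j C(3,j)((3-j)/3)^10
= 1.00000 - 0.05202 + 0.00005 - 0.00000
= 0.94803.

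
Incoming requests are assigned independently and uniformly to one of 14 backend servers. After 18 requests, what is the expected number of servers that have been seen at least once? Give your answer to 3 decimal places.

10.312

For each server, P(seen in 18 requests) = 1 - (13/14)^18 = 0.7366.
By linearity of expectation, E[distinct seen] = 14·(1 - (13/14)^18) = 10.3119.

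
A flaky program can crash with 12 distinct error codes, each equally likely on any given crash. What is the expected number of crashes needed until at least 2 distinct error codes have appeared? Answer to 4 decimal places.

2.0909

With k distinct error codes already seen, the next new one arrives after an expected 12/(12-k) crashes.
Sum over k = 0,...,1: E = 12/12 + 12/11 = 2.09091.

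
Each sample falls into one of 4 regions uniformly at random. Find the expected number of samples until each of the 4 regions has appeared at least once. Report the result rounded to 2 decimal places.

8.33

Split into phases: going from k distinct to k+1 distinct takes on average 4/(4-k) samples.
E[T] = 4/4 + 4/3 + 4/2 + 4/1 = 4·H_{4}.
H_{4} = 2.083, so E[T] = 8.333.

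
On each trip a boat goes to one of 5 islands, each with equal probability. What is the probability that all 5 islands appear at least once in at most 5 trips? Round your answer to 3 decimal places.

0.038

Let A_i be the event that island i is missing after 5 trips. By inclusion–exclusion on the A_i,
P(all seen) = Σ_{j=0}^{5} (-1)^j C(5,j)((5-j)/5)^5
= 1.0000 - 1.6384 + 0.7776 - 0.1024 + 0.0016 - 0.0000
= 0.0384.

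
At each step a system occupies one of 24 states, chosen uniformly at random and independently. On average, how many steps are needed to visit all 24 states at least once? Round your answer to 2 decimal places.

The wait to go from k to k+1 distinct states is geometric with mean 24/(24-k).
E[T] = 24/24 + 24/23 + 24/22 + ... + 24/2 + 24/1 = 24·H_{24}.
H_{24} = 3.776, so E[T] = 90.623.

90.62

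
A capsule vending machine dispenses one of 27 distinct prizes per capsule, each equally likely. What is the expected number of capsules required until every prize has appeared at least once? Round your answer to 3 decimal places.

105.069

Split into phases: going from k distinct to k+1 distinct takes on average 27/(27-k) capsules.
E[T] = 27/27 + 27/26 + 27/25 + ... + 27/2 + 27/1 = 27·H_{27}.
H_{27} = 3.8915, so E[T] = 105.0693.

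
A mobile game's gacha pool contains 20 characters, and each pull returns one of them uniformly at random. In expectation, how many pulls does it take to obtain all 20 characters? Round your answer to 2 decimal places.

71.95

After k distinct characters have appeared, the next pull gives a new one with probability (20-k)/20, so the expected wait for the (k+1)-th is 20/(20-k).
E[T] = 20/20 + 20/19 + 20/18 + ... + 20/2 + 20/1 = 20·H_{20}.
H_{20} = 3.598, so E[T] = 71.955.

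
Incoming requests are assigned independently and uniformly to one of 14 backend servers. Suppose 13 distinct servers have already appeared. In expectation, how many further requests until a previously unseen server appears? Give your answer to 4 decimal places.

14.0000

The number of requests until the next new server is geometric with success probability 1/14, so its mean is 14/1.
E = 14/1 = 14.00000.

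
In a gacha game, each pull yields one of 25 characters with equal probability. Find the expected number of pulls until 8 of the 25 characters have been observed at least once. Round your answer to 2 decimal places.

9.41

With k distinct characters already seen, the next new one arrives after an expected 25/(25-k) pulls.
Sum over k = 0,...,7: E = 25/25 + 25/24 + 25/23 + ... + 25/19 + 25/18 = 9.410.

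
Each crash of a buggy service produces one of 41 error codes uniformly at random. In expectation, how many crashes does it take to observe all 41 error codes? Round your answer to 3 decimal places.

The wait to go from k to k+1 distinct error codes is geometric with mean 41/(41-k).
E[T] = 41/41 + 41/40 + 41/39 + ... + 41/2 + 41/1 = 41·H_{41}.
H_{41} = 4.3029, so E[T] = 176.4203.

176.420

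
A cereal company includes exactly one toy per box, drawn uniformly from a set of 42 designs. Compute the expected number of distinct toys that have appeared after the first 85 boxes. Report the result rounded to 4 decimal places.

For each toy, P(seen in 85 boxes) = 1 - (41/42)^85 = 0.87105.
By linearity of expectation, E[distinct seen] = 42·(1 - (41/42)^85) = 36.58389.

36.5839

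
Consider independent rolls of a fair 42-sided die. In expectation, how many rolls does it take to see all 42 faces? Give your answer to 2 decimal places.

181.72

After k distinct faces have appeared, the next roll gives a new one with probability (42-k)/42, so the expected wait for the (k+1)-th is 42/(42-k).
E[T] = 42/42 + 42/41 + 42/40 + ... + 42/2 + 42/1 = 42·H_{42}.
H_{42} = 4.327, so E[T] = 181.723.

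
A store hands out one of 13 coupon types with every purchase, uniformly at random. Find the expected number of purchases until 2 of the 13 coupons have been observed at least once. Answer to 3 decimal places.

With k distinct coupons already seen, the next new one arrives after an expected 13/(13-k) purchases.
Sum over k = 0,...,1: E = 13/13 + 13/12 = 2.0833.

2.083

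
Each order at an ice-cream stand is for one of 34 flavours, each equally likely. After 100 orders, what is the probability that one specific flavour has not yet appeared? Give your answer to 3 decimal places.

0.051

Each order misses the fixed flavour with probability (34-1)/34 = 33/34, independently.
P(still missing after 100) = (33/34)^100 = 0.0505.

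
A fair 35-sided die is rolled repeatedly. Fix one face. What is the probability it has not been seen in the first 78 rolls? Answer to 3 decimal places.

0.104

Each roll misses the fixed face with probability (35-1)/35 = 34/35, independently.
P(still missing after 78) = (34/35)^78 = 0.1042.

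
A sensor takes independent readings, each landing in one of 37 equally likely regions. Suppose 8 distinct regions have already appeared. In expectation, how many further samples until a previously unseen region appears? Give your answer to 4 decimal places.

The number of samples until the next new region is geometric with success probability 29/37, so its mean is 37/29.
E = 37/29 = 1.27586.

1.2759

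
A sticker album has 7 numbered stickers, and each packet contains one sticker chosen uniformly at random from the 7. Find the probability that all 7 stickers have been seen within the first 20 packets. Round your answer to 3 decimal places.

0.704

By inclusion–exclusion over which stickers are missing,
P(all seen) = Σ_{j=0}^{7} (-1)^j C(7,j)((7-j)/7)^20
= 1.0000 - 0.3207 + 0.0251 - 0.0005 + 0.0000 - 0.0000 + 0.0000 - 0.0000
= 0.7039.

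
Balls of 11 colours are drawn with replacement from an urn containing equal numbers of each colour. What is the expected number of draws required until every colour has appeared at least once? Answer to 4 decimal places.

The wait to go from k to k+1 distinct colours is geometric with mean 11/(11-k).
E[T] = 11/11 + 11/10 + 11/9 + ... + 11/2 + 11/1 = 11·H_{11}.
H_{11} = 3.01988, so E[T] = 33.21865.

33.2187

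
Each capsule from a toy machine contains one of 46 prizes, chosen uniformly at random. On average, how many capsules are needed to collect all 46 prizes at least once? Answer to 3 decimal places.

203.168

Split into phases: going from k distinct to k+1 distinct takes on average 46/(46-k) capsules.
E[T] = 46/46 + 46/45 + 46/44 + ... + 46/2 + 46/1 = 46·H_{46}.
H_{46} = 4.4167, so E[T] = 203.1676.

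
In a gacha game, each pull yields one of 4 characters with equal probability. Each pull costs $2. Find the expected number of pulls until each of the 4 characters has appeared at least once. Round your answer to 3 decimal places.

After k distinct characters have appeared, the next pull gives a new one with probability (4-k)/4, so the expected wait for the (k+1)-th is 4/(4-k).
E[T] = 4/4 + 4/3 + 4/2 + 4/1 = 4·H_{4}.
H_{4} = 2.0833, so E[T] = 8.3333.

8.333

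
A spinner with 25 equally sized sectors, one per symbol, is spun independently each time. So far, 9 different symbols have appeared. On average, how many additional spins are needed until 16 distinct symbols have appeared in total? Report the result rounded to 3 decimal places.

13.794

From k distinct to k+1 distinct takes on average 25/(25-k) spins.
Sum over k = 9,...,15: E = 25/16 + 25/15 + 25/14 + ... + 25/11 + 25/10 = 13.7940.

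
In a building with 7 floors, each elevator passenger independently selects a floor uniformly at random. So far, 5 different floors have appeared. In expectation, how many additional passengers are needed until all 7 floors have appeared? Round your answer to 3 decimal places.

From k distinct to k+1 distinct takes on average 7/(7-k) passengers.
Sum over k = 5,...,6: E = 7/2 + 7/1 = 10.5000.

10.500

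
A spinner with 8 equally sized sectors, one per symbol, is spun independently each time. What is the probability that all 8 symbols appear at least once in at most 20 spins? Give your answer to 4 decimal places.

0.5306

By inclusion–exclusion over which symbols are missing,
P(all seen) = Σ_{j=0}^{8} (-1)^j C(8,j)((8-j)/8)^20
= 1.00000 - 0.55367 + 0.08879 - 0.00463 + 0.00007 - 0.00000 + 0.00000 - 0.00000 + 0.00000
= 0.53056.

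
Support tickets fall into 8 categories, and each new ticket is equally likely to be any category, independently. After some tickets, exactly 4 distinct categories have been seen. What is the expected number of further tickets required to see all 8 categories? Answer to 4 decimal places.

16.6667

From k distinct to k+1 distinct takes on average 8/(8-k) tickets.
Sum over k = 4,...,7: E = 8/4 + 8/3 + 8/2 + 8/1 = 16.66667.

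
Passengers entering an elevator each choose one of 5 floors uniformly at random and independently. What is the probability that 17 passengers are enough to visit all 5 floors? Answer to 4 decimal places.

0.8891

By inclusion–exclusion over which floors are missing,
P(all seen) = Σ_{j=0}^{5} (-1)^j C(5,j)((5-j)/5)^17
= 1.00000 - 0.11259 + 0.00169 - 0.00000 + 0.00000 - 0.00000
= 0.88910.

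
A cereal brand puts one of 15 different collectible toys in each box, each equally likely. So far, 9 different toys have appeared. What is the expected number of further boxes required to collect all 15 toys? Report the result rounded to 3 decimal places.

From k distinct to k+1 distinct takes on average 15/(15-k) boxes.
Sum over k = 9,...,14: E = 15/6 + 15/5 + 15/4 + 15/3 + 15/2 + 15/1 = 36.7500.

36.750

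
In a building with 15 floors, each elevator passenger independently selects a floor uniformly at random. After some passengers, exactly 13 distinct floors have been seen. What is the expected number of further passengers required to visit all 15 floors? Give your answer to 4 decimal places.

With k distinct floors already seen, the next new one takes an expected 15/(15-k) passengers.
Sum over k = 13,...,14: E = 15/2 + 15/1 = 22.50000.

22.5000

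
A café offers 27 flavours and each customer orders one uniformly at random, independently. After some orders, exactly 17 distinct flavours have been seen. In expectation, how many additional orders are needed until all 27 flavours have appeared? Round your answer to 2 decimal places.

79.08

The wait to go from k to k+1 distinct flavours is geometric with mean 27/(27-k).
Sum over k = 17,...,26: E = 27/10 + 27/9 + 27/8 + ... + 27/2 + 27/1 = 79.082.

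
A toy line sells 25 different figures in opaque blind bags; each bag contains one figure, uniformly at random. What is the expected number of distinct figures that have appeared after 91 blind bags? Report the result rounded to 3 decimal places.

24.391

For each figure, P(seen in 91 blind bags) = 1 - (24/25)^91 = 0.9756.
By linearity of expectation, E[distinct seen] = 25·(1 - (24/25)^91) = 24.3910.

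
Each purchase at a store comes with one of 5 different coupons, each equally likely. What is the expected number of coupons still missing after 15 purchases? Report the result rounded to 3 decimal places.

0.176

For each coupon, P(unseen after 15) = (4/5)^15 = 0.0352.
By linearity of expectation, E[unseen] = 5·(4/5)^15 = 0.1759.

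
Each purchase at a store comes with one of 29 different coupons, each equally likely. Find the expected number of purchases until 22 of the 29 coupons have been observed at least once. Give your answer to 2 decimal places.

Going from k to k+1 distinct takes a geometric number of purchases with mean 29/(29-k).
Sum over k = 0,...,21: E = 29/29 + 29/28 + 29/27 + ... + 29/9 + 29/8 = 39.695.

39.70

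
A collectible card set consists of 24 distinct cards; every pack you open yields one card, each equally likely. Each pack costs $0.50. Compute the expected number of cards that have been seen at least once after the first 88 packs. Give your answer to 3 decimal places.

For each card, P(seen in 88 packs) = 1 - (23/24)^88 = 0.9764.
By linearity of expectation, E[distinct seen] = 24·(1 - (23/24)^88) = 23.4329.

23.433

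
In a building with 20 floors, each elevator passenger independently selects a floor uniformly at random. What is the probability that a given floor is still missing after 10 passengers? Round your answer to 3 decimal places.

On each passenger the fixed floor fails to appear with probability 19/20.
P(still missing after 10) = (19/20)^10 = 0.5987.

0.599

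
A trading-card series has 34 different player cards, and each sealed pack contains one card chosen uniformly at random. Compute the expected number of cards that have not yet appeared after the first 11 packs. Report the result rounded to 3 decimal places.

24.483

For each card, P(unseen after 11) = (33/34)^11 = 0.7201.
By linearity of expectation, E[unseen] = 34·(33/34)^11 = 24.4830.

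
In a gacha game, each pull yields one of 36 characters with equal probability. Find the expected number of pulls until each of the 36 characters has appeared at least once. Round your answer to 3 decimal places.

150.284

The wait to go from k to k+1 distinct characters is geometric with mean 36/(36-k).
E[T] = 36/36 + 36/35 + 36/34 + ... + 36/2 + 36/1 = 36·H_{36}.
H_{36} = 4.1746, so E[T] = 150.2841.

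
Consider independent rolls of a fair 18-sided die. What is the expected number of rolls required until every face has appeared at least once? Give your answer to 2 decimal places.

Split into phases: going from k distinct to k+1 distinct takes on average 18/(18-k) rolls.
E[T] = 18/18 + 18/17 + 18/16 + ... + 18/2 + 18/1 = 18·H_{18}.
H_{18} = 3.495, so E[T] = 62.912.

62.91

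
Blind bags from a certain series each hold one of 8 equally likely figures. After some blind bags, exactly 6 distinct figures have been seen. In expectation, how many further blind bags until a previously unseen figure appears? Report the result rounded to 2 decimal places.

4.00

Each blind bag yields a new figure with probability (8-6)/8 = 2/8, so the wait is geometric with mean 8/2.
E = 8/2 = 4.000.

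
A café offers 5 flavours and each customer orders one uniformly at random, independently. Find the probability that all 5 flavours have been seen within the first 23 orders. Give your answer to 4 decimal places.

Let A_i be the event that flavour i is missing after 23 orders. By inclusion–exclusion on the A_i,
P(all seen) = Σ_{j=0}^{5} (-1)^j C(5,j)((5-j)/5)^23
= 1.00000 - 0.02951 + 0.00008 - 0.00000 + 0.00000 - 0.00000
= 0.97056.

0.9706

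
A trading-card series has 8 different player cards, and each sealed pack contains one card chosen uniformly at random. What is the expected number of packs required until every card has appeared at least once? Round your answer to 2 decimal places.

Split into phases: going from k distinct to k+1 distinct takes on average 8/(8-k) packs.
E[T] = 8/8 + 8/7 + 8/6 + ... + 8/2 + 8/1 = 8·H_{8}.
H_{8} = 2.718, so E[T] = 21.743.

21.74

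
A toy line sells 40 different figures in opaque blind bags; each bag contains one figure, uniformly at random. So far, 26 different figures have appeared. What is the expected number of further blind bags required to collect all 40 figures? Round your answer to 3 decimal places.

The wait to go from k to k+1 distinct figures is geometric with mean 40/(40-k).
Sum over k = 26,...,39: E = 40/14 + 40/13 + 40/12 + ... + 40/2 + 40/1 = 130.0625.

130.062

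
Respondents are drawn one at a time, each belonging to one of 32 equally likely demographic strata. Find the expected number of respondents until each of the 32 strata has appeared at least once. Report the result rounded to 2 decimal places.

129.87

After k distinct strata have appeared, the next respondent gives a new one with probability (32-k)/32, so the expected wait for the (k+1)-th is 32/(32-k).
E[T] = 32/32 + 32/31 + 32/30 + ... + 32/2 + 32/1 = 32·H_{32}.
H_{32} = 4.058, so E[T] = 129.872.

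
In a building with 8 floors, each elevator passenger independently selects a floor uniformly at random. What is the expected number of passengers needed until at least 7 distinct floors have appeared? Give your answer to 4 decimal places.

With k distinct floors already seen, the next new one arrives after an expected 8/(8-k) passengers.
Sum over k = 0,...,6: E = 8/8 + 8/7 + 8/6 + ... + 8/3 + 8/2 = 13.74286.

13.7429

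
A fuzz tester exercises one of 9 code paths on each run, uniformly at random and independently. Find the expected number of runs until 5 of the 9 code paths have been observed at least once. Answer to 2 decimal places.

Going from k to k+1 distinct takes a geometric number of runs with mean 9/(9-k).
Sum over k = 0,...,4: E = 9/9 + 9/8 + 9/7 + 9/6 + 9/5 = 6.711.

6.71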